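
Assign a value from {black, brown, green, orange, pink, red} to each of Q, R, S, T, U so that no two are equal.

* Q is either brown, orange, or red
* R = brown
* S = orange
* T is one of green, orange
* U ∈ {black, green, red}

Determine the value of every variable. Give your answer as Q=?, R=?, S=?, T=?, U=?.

Q=red, R=brown, S=orange, T=green, U=black

R must be brown (only option left). So Q can't be brown.
S must be orange (only option left). Strike orange from Q, T.
T has just one choice, so T = green. So U can't be green.
Q has just one choice, so Q = red. So U can't be red.
U's domain is down to {black}, so U = black.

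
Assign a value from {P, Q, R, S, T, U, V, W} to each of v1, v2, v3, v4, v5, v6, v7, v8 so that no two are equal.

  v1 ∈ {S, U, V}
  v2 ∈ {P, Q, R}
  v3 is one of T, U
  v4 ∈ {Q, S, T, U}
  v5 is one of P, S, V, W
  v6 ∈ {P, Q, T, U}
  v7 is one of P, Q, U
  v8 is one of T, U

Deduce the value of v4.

Among the 8 variables, R fits only v2 (and all 8 values in {P, Q, R, S, T, U, V, W} must be used), so v2 = R.
Among the 7 still-open variables, W fits only v5 (and all 7 values in {P, Q, S, T, U, V, W} must be used), so v5 = W.
The 6 still-open variables together cover exactly {P, Q, S, T, U, V} — 6 values for 6 variables — and V appears only in v1's list, so v1 = V.
Among the 5 still-open variables, S fits only v4 (and all 5 values in {P, Q, S, T, U} must be used), so v4 = S.

S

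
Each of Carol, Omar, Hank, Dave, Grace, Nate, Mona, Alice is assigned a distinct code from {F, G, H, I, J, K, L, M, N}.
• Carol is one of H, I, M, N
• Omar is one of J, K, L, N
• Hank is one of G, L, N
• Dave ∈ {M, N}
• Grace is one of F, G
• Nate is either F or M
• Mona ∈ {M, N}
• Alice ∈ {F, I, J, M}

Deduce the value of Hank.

L

Dave and Mona share exactly the 2 values {M, N}; by pigeonhole those values go to them, so strike M, N from Carol, Omar, Hank, Nate, Alice.
That leaves Nate = F. Strike F from Grace, Alice.
Grace has just one choice, so Grace = G. Strike G from Hank.
So Hank = L.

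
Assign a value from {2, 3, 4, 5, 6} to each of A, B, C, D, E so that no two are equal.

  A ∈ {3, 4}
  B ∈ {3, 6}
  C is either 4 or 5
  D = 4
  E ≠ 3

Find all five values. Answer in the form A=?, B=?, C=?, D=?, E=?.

D has just one choice, so D = 4. Remove 4 from A, C, E.
A has just one choice, so A = 3. Eliminate 3 elsewhere: B.
That leaves B = 6. Strike 6 from E.
C has just one choice, so C = 5. Eliminate 5 elsewhere: E.
That leaves E = 2.

A=3, B=6, C=5, D=4, E=2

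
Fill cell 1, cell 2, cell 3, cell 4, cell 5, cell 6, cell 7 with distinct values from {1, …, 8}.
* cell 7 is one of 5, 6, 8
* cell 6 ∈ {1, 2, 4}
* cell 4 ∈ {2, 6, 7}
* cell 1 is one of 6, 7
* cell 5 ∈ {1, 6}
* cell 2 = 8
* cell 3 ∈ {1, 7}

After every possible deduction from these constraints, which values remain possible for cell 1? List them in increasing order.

cell 2 has just one choice, so cell 2 = 8. So cell 7 can't be 8.
The 6 still-open variables draw from only 6 values {1, 2, 4, 5, 6, 7}, so each is used; only cell 6 can be 4, hence cell 6 = 4.
The 5 still-open variables together cover exactly {1, 2, 5, 6, 7} — 5 values for 5 variables — and 2 appears only in cell 4's list, so cell 4 = 2.
The 4 still-open variables draw from only 4 values {1, 5, 6, 7}, so each is used; only cell 7 can be 5, hence cell 7 = 5.
No further eliminations apply; cell 1 can still be any of 6, 7.

6, 7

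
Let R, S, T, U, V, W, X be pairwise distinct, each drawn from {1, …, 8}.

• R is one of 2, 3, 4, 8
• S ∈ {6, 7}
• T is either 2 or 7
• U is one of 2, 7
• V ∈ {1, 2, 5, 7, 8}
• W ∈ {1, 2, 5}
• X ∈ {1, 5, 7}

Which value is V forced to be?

8

T and U between them cover only {2, 7} — a naked pair. Remove those values from R, S, V, W, X.
S's domain is down to {6}, so S = 6.
W and X share exactly the 2 values {1, 5}; by pigeonhole those values go to them, so strike 1, 5 from V.
So V = 8.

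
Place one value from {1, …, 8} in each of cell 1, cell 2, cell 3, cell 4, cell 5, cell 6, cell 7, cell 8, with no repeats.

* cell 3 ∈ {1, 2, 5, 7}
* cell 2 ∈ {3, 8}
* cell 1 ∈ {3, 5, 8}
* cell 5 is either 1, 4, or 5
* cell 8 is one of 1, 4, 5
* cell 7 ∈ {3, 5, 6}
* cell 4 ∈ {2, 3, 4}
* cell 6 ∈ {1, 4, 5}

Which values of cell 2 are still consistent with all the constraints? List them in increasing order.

The 8 variables draw from only 8 values {1, 2, 3, 4, 5, 6, 7, 8}, so each is used; only cell 7 can be 6, hence cell 7 = 6.
The 7 still-open variables together cover exactly {1, 2, 3, 4, 5, 7, 8} — 7 values for 7 variables — and 7 appears only in cell 3's list, so cell 3 = 7.
The 6 still-open variables draw from only 6 values {1, 2, 3, 4, 5, 8}, so each is used; only cell 4 can be 2, hence cell 4 = 2.
cell 5, cell 6, cell 8 share exactly the 3 values {1, 4, 5}; by pigeonhole those values go to them, so strike 1, 4, 5 from cell 1.
No further eliminations apply; cell 2 can still be any of 3, 8.

3, 8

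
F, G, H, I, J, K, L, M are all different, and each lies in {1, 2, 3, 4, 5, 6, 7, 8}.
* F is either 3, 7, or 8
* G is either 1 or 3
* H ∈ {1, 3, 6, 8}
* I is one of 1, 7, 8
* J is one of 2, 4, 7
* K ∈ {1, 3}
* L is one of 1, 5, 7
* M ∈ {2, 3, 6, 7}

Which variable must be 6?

H

The 8 variables draw from only 8 values {1, 2, 3, 4, 5, 6, 7, 8}, so each is used; only J can be 4, hence J = 4.
Among the 7 still-open variables, 2 fits only M (and all 7 values in {1, 2, 3, 5, 6, 7, 8} must be used), so M = 2.
Among the 6 still-open variables, 5 fits only L (and all 6 values in {1, 3, 5, 6, 7, 8} must be used), so L = 5.
The 5 still-open variables together cover exactly {1, 3, 6, 7, 8} — 5 values for 5 variables — and 6 appears only in H's list, so H = 6.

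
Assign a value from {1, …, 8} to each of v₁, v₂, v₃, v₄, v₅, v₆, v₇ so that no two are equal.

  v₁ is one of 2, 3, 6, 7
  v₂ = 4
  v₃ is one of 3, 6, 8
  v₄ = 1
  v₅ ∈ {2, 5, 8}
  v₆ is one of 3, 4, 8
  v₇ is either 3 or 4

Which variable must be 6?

v₃

v₂'s domain is down to {4}, so v₂ = 4. Strike 4 from v₆, v₇.
That leaves v₄ = 1.
v₇'s domain is down to {3}, so v₇ = 3. Strike 3 from v₁, v₃, v₆.
v₆'s domain is down to {8}, so v₆ = 8. Eliminate 8 elsewhere: v₃, v₅.
So 6 goes to v₃.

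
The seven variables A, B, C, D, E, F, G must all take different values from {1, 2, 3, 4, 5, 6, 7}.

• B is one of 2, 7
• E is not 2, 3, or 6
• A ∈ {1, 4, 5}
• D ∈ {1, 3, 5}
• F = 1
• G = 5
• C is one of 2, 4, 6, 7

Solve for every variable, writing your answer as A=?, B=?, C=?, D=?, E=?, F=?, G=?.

F's domain is down to {1}, so F = 1. So A, D, E can't be 1.
G must be 5 (only option left). So A, D, E can't be 5.
That leaves A = 4. Remove 4 from C, E.
D must be 3 (only option left).
E has just one choice, so E = 7. Eliminate 7 elsewhere: B, C.
That leaves B = 2. Strike 2 from C.
C must be 6 (only option left).

A=4, B=2, C=6, D=3, E=7, F=1, G=5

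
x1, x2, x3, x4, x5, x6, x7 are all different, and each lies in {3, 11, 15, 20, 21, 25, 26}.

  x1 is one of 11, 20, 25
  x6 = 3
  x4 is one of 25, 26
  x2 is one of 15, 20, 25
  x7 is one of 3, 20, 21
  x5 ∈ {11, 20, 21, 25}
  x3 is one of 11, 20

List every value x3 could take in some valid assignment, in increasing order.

11, 20

x6 has just one choice, so x6 = 3. Remove 3 from x7.
The 6 still-open variables draw from only 6 values {11, 15, 20, 21, 25, 26}, so each is used; only x2 can be 15, hence x2 = 15.
The 5 still-open variables draw from only 5 values {11, 20, 21, 25, 26}, so each is used; only x4 can be 26, hence x4 = 26.
No further eliminations apply; x3 can still be any of 11, 20.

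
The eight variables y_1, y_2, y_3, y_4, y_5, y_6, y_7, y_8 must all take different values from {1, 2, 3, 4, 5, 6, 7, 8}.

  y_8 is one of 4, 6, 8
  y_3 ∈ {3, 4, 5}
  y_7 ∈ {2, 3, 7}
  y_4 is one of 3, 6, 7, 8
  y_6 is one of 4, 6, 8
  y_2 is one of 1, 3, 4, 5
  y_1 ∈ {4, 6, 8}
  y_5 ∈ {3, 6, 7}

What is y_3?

5

The 8 variables together cover exactly {1, 2, 3, 4, 5, 6, 7, 8} — 8 values for 8 variables — and 1 appears only in y_2's list, so y_2 = 1.
The 7 still-open variables draw from only 7 values {2, 3, 4, 5, 6, 7, 8}, so each is used; only y_7 can be 2, hence y_7 = 2.
The 6 still-open variables draw from only 6 values {3, 4, 5, 6, 7, 8}, so each is used; only y_3 can be 5, hence y_3 = 5.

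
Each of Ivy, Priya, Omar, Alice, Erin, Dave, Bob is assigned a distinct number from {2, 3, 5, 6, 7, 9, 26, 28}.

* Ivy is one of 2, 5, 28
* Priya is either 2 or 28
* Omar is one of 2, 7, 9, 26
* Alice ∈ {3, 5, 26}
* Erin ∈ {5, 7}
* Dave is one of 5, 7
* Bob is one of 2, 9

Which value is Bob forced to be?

Among the 7 variables, 3 fits only Alice (and all 7 values in {2, 3, 5, 7, 9, 26, 28} must be used), so Alice = 3.
The 6 still-open variables draw from only 6 values {2, 5, 7, 9, 26, 28}, so each is used; only Omar can be 26, hence Omar = 26.
Among the 5 still-open variables, 9 fits only Bob (and all 5 values in {2, 5, 7, 9, 28} must be used), so Bob = 9.

9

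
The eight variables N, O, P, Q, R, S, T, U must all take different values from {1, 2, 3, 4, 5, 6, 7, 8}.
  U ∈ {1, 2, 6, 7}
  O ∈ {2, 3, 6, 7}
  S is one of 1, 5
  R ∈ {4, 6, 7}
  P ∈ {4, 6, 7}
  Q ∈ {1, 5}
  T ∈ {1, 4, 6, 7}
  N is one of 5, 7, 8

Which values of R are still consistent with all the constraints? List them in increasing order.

4, 6, 7

The 8 variables draw from only 8 values {1, 2, 3, 4, 5, 6, 7, 8}, so each is used; only O can be 3, hence O = 3.
Among the 7 still-open variables, 2 fits only U (and all 7 values in {1, 2, 4, 5, 6, 7, 8} must be used), so U = 2.
The 6 still-open variables draw from only 6 values {1, 4, 5, 6, 7, 8}, so each is used; only N can be 8, hence N = 8.
Q and S between them cover only {1, 5} — a naked pair. Remove those values from T.
No further eliminations apply; R can still be any of 4, 6, 7.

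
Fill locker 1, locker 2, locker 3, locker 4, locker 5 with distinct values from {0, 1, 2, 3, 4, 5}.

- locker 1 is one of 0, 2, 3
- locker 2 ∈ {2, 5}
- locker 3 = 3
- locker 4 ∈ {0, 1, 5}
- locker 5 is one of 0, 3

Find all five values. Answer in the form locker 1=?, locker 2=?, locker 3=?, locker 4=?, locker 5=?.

locker 3 must be 3 (only option left). Strike 3 from locker 1, locker 5.
locker 5's domain is down to {0}, so locker 5 = 0. So locker 1, locker 4 can't be 0.
locker 1's domain is down to {2}, so locker 1 = 2. Remove 2 from locker 2.
locker 2 must be 5 (only option left). Strike 5 from locker 4.
locker 4's domain is down to {1}, so locker 4 = 1.

locker 1=2, locker 2=5, locker 3=3, locker 4=1, locker 5=0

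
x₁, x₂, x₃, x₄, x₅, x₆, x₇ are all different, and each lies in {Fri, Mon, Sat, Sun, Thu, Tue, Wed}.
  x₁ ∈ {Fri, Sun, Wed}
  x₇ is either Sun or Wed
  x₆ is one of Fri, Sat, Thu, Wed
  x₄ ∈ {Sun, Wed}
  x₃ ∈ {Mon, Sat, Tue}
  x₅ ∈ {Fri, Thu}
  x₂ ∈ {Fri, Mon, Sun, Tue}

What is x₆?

The 2 variables x₄ and x₇ are confined to {Sun, Wed}, which locks those values in; drop them from x₁, x₂, x₆.
That leaves x₁ = Fri. Remove Fri from x₂, x₅, x₆.
x₅ must be Thu (only option left). Eliminate Thu elsewhere: x₆.
So x₆ = Sat.

Sat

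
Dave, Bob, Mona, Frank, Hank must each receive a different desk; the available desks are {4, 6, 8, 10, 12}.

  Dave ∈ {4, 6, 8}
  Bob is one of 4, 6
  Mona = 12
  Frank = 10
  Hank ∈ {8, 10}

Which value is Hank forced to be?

Mona must be 12 (only option left).
That leaves Frank = 10. Remove 10 from Hank.
So Hank = 8.

8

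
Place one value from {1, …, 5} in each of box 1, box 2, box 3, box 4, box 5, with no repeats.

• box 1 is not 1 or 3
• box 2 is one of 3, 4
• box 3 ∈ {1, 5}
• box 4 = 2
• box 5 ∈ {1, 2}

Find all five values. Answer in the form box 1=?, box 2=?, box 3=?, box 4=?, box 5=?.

box 4's domain is down to {2}, so box 4 = 2. Remove 2 from box 1, box 5.
box 5 has just one choice, so box 5 = 1. Strike 1 from box 3.
That leaves box 3 = 5. So box 1 can't be 5.
box 1 must be 4 (only option left). Eliminate 4 elsewhere: box 2.
box 2 must be 3 (only option left).

box 1=4, box 2=3, box 3=5, box 4=2, box 5=1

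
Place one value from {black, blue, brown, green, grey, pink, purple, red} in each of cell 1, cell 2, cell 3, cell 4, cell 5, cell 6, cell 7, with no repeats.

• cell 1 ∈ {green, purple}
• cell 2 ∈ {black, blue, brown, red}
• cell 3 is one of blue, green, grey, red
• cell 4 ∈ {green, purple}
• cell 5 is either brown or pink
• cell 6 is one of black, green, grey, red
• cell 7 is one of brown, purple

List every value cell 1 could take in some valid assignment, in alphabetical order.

green, purple

The 2 variables cell 1 and cell 4 are confined to {green, purple}, which locks those values in; drop them from cell 3, cell 6, cell 7.
cell 7 must be brown (only option left). Strike brown from cell 2, cell 5.
cell 5 must be pink (only option left).
No further eliminations apply; cell 1 can still be any of green, purple.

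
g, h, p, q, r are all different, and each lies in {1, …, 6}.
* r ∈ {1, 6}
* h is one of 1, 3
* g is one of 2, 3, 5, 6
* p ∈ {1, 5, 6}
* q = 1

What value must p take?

q has just one choice, so q = 1. Remove 1 from h, p, r.
r has just one choice, so r = 6. Eliminate 6 elsewhere: g, p.
So p = 5.

5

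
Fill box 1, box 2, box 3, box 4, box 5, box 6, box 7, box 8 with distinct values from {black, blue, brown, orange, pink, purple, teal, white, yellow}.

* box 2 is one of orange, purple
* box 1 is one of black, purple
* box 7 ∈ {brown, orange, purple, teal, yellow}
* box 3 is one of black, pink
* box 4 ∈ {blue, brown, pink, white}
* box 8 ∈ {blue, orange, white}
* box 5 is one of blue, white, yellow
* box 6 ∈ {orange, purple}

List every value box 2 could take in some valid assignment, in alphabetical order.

orange, purple

The 2 variables box 2 and box 6 are confined to {orange, purple}, which locks those values in; drop them from box 1, box 7, box 8.
That leaves box 1 = black. Eliminate black elsewhere: box 3.
That leaves box 3 = pink. Eliminate pink elsewhere: box 4.
No further eliminations apply; box 2 can still be any of orange, purple.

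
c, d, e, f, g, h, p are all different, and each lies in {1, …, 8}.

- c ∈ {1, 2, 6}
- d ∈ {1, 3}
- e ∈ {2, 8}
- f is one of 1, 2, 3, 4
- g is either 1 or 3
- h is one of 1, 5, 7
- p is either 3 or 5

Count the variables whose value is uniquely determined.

2

The 2 variables d and g are confined to {1, 3}, which locks those values in; drop them from c, f, h, p.
p must be 5 (only option left). Eliminate 5 elsewhere: h.
That leaves h = 7.
Determined: h=7, p=5. The other variables each still have more than one consistent value. That makes 2.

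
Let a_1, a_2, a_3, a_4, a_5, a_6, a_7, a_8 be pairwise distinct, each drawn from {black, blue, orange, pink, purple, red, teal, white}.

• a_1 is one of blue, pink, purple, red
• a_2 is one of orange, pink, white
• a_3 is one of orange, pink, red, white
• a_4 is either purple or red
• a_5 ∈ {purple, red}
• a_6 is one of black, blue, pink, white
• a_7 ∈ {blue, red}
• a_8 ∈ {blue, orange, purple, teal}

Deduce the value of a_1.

pink

Among the 8 variables, black fits only a_6 (and all 8 values in {black, blue, orange, pink, purple, red, teal, white} must be used), so a_6 = black.
The 7 still-open variables together cover exactly {blue, orange, pink, purple, red, teal, white} — 7 values for 7 variables — and teal appears only in a_8's list, so a_8 = teal.
The 2 variables a_4 and a_5 are confined to {purple, red}, which locks those values in; drop them from a_1, a_3, a_7.
a_7's domain is down to {blue}, so a_7 = blue. Remove blue from a_1.
So a_1 = pink.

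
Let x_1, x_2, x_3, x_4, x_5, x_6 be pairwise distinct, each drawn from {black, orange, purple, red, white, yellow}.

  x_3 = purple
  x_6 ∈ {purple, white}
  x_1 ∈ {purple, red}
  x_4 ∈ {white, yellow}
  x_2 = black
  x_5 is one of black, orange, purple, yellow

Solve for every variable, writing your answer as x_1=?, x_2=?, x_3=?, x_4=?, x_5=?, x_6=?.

x_1=red, x_2=black, x_3=purple, x_4=yellow, x_5=orange, x_6=white

x_2 has just one choice, so x_2 = black. Strike black from x_5.
x_3 has just one choice, so x_3 = purple. Strike purple from x_1, x_5, x_6.
x_6 must be white (only option left). Remove white from x_4.
That leaves x_1 = red.
x_4's domain is down to {yellow}, so x_4 = yellow. Eliminate yellow elsewhere: x_5.
x_5 has just one choice, so x_5 = orange.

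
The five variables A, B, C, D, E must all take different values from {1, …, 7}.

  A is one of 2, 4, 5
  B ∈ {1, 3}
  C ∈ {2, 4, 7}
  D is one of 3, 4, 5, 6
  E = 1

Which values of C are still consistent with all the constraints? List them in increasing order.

E must be 1 (only option left). Strike 1 from B.
That leaves B = 3. Remove 3 from D.
No further eliminations apply; C can still be any of 2, 4, 7.

2, 4, 7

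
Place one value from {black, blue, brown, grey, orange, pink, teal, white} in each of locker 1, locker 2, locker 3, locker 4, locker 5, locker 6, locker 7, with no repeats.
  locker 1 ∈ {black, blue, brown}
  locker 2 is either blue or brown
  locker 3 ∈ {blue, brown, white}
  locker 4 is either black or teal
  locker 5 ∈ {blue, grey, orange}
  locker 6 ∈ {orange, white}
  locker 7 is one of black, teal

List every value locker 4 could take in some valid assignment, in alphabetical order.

Among the 7 variables, grey fits only locker 5 (and all 7 values in {black, blue, brown, grey, orange, teal, white} must be used), so locker 5 = grey.
The 6 still-open variables draw from only 6 values {black, blue, brown, orange, teal, white}, so each is used; only locker 6 can be orange, hence locker 6 = orange.
The 5 still-open variables together cover exactly {black, blue, brown, teal, white} — 5 values for 5 variables — and white appears only in locker 3's list, so locker 3 = white.
locker 4 and locker 7 share exactly the 2 values {black, teal}; by pigeonhole those values go to them, so strike black, teal from locker 1.
No further eliminations apply; locker 4 can still be any of black, teal.

black, teal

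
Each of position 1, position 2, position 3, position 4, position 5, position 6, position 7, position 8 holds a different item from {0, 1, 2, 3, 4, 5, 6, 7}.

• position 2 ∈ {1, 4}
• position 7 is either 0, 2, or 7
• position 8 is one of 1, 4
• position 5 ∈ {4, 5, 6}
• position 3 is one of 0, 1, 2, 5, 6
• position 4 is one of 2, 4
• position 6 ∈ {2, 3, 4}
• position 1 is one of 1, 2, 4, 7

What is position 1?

7

The 8 variables draw from only 8 values {0, 1, 2, 3, 4, 5, 6, 7}, so each is used; only position 6 can be 3, hence position 6 = 3.
position 2 and position 8 share exactly the 2 values {1, 4}; by pigeonhole those values go to them, so strike 1, 4 from position 1, position 3, position 4, position 5.
That leaves position 4 = 2. Remove 2 from position 1, position 3, position 7.
So position 1 = 7.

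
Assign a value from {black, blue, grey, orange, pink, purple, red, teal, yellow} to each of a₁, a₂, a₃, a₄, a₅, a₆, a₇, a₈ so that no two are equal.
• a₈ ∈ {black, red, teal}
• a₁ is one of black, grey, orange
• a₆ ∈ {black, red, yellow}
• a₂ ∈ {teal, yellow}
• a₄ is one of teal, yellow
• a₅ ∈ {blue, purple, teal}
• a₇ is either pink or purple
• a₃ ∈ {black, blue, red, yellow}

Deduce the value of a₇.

pink

a₂ and a₄ between them cover only {teal, yellow} — a naked pair. Remove those values from a₃, a₅, a₆, a₈.
a₆ and a₈ share exactly the 2 values {black, red}; by pigeonhole those values go to them, so strike black, red from a₁, a₃.
a₃'s domain is down to {blue}, so a₃ = blue. Strike blue from a₅.
That leaves a₅ = purple. Strike purple from a₇.
So a₇ = pink.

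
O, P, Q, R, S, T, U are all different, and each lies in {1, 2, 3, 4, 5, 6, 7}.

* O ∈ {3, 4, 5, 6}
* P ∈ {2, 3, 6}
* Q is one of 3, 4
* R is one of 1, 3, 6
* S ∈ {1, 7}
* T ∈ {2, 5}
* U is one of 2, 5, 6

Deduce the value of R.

1

The 7 variables together cover exactly {1, 2, 3, 4, 5, 6, 7} — 7 values for 7 variables — and 7 appears only in S's list, so S = 7.
The 6 still-open variables together cover exactly {1, 2, 3, 4, 5, 6} — 6 values for 6 variables — and 1 appears only in R's list, so R = 1.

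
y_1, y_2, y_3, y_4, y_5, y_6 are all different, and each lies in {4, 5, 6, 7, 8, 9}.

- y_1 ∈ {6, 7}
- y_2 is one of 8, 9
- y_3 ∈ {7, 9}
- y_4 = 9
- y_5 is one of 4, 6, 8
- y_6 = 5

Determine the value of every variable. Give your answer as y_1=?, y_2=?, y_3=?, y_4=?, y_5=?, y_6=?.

y_1=6, y_2=8, y_3=7, y_4=9, y_5=4, y_6=5

y_4's domain is down to {9}, so y_4 = 9. Strike 9 from y_2, y_3.
That leaves y_6 = 5.
y_2 has just one choice, so y_2 = 8. Remove 8 from y_5.
y_3 must be 7 (only option left). Remove 7 from y_1.
y_1's domain is down to {6}, so y_1 = 6. Remove 6 from y_5.
y_5 must be 4 (only option left).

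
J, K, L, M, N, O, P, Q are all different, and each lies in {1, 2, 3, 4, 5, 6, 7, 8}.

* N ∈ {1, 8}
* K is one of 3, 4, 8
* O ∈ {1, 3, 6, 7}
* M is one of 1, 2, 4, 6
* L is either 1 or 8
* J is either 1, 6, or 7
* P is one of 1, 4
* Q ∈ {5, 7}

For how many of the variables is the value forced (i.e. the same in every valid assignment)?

4

The 8 variables together cover exactly {1, 2, 3, 4, 5, 6, 7, 8} — 8 values for 8 variables — and 2 appears only in M's list, so M = 2.
The 7 still-open variables draw from only 7 values {1, 3, 4, 5, 6, 7, 8}, so each is used; only Q can be 5, hence Q = 5.
L and N between them cover only {1, 8} — a naked pair. Remove those values from J, K, O, P.
That leaves P = 4. So K can't be 4.
K has just one choice, so K = 3. Remove 3 from O.
Determined: K=3, M=2, P=4, Q=5. The other variables each still have more than one consistent value. That makes 4.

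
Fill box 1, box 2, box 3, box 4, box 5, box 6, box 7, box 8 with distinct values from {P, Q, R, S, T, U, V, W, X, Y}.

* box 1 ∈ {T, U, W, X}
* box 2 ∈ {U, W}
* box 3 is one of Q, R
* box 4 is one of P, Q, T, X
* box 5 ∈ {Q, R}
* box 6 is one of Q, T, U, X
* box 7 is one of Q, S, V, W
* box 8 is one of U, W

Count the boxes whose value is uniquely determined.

1

box 2 and box 8 between them cover only {U, W} — a naked pair. Remove those values from box 1, box 6, box 7.
The 2 variables box 3 and box 5 are confined to {Q, R}, which locks those values in; drop them from box 4, box 6, box 7.
The 2 variables box 1 and box 6 are confined to {T, X}, which locks those values in; drop them from box 4.
box 4 has just one choice, so box 4 = P.
Determined: box 4=P. The other boxes each still have more than one consistent value. That makes 1.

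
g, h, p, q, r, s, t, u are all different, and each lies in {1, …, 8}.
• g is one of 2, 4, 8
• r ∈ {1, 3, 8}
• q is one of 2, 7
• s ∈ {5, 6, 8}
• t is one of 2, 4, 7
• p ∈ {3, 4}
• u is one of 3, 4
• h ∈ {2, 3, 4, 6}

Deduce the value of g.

The 8 variables together cover exactly {1, 2, 3, 4, 5, 6, 7, 8} — 8 values for 8 variables — and 1 appears only in r's list, so r = 1.
Among the 7 still-open variables, 5 fits only s (and all 7 values in {2, 3, 4, 5, 6, 7, 8} must be used), so s = 5.
Among the 6 still-open variables, 6 fits only h (and all 6 values in {2, 3, 4, 6, 7, 8} must be used), so h = 6.
The 5 still-open variables together cover exactly {2, 3, 4, 7, 8} — 5 values for 5 variables — and 8 appears only in g's list, so g = 8.

8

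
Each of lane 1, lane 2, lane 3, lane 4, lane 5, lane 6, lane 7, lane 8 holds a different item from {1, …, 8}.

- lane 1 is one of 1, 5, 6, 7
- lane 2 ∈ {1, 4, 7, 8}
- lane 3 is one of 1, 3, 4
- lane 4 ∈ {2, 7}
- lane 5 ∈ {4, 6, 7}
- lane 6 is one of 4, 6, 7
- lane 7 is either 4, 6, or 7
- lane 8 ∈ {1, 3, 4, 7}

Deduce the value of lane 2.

8

The 8 variables together cover exactly {1, 2, 3, 4, 5, 6, 7, 8} — 8 values for 8 variables — and 2 appears only in lane 4's list, so lane 4 = 2.
The 7 still-open variables draw from only 7 values {1, 3, 4, 5, 6, 7, 8}, so each is used; only lane 1 can be 5, hence lane 1 = 5.
Among the 6 still-open variables, 8 fits only lane 2 (and all 6 values in {1, 3, 4, 6, 7, 8} must be used), so lane 2 = 8.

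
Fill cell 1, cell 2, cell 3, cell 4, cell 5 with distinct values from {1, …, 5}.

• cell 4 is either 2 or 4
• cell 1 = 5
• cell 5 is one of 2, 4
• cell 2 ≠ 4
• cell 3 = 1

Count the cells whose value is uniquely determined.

cell 1 must be 5 (only option left). So cell 2 can't be 5.
cell 3 has just one choice, so cell 3 = 1. Eliminate 1 elsewhere: cell 2.
The 3 still-open variables draw from only 3 values {2, 3, 4}, so each is used; only cell 2 can be 3, hence cell 2 = 3.
Determined: cell 1=5, cell 2=3, cell 3=1. The other cells each still have more than one consistent value. That makes 3.

3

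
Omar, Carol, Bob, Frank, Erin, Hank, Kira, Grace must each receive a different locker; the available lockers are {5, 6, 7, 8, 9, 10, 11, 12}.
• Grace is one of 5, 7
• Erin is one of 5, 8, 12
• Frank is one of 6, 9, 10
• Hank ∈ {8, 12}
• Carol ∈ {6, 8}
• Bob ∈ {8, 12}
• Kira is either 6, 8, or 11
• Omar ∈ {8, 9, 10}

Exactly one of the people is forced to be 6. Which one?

Among the 8 variables, 7 fits only Grace (and all 8 values in {5, 6, 7, 8, 9, 10, 11, 12} must be used), so Grace = 7.
The 7 still-open variables draw from only 7 values {5, 6, 8, 9, 10, 11, 12}, so each is used; only Erin can be 5, hence Erin = 5.
The 6 still-open variables together cover exactly {6, 8, 9, 10, 11, 12} — 6 values for 6 variables — and 11 appears only in Kira's list, so Kira = 11.
The 2 variables Bob and Hank are confined to {8, 12}, which locks those values in; drop them from Omar, Carol.
So 6 goes to Carol.

Carol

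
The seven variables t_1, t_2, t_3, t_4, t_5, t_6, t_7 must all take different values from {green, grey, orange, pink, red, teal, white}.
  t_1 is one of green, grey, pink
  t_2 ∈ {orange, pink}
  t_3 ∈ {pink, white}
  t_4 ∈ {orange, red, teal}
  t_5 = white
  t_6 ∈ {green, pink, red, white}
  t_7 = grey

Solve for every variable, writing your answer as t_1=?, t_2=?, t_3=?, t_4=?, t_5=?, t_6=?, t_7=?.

t_1=green, t_2=orange, t_3=pink, t_4=teal, t_5=white, t_6=red, t_7=grey

t_5 must be white (only option left). So t_3, t_6 can't be white.
t_7 has just one choice, so t_7 = grey. So t_1 can't be grey.
t_3 has just one choice, so t_3 = pink. So t_1, t_2, t_6 can't be pink.
That leaves t_1 = green. So t_6 can't be green.
t_2 must be orange (only option left). So t_4 can't be orange.
t_6 has just one choice, so t_6 = red. So t_4 can't be red.
That leaves t_4 = teal.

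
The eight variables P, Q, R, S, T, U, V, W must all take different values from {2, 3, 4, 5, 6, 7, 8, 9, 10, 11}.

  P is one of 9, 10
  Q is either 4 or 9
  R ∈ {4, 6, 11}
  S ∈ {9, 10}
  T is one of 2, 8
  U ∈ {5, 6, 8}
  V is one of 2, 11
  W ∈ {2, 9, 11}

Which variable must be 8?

T

Among the 8 variables, 5 fits only U (and all 8 values in {2, 4, 5, 6, 8, 9, 10, 11} must be used), so U = 5.
Among the 7 still-open variables, 6 fits only R (and all 7 values in {2, 4, 6, 8, 9, 10, 11} must be used), so R = 6.
The 6 still-open variables draw from only 6 values {2, 4, 8, 9, 10, 11}, so each is used; only Q can be 4, hence Q = 4.
The 5 still-open variables draw from only 5 values {2, 8, 9, 10, 11}, so each is used; only T can be 8, hence T = 8.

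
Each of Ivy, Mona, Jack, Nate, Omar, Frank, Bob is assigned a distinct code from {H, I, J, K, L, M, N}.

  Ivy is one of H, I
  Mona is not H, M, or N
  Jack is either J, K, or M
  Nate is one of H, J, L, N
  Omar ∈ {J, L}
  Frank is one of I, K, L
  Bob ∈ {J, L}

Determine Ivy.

H

Among the 7 variables, M fits only Jack (and all 7 values in {H, I, J, K, L, M, N} must be used), so Jack = M.
The 6 still-open variables draw from only 6 values {H, I, J, K, L, N}, so each is used; only Nate can be N, hence Nate = N.
The 5 still-open variables together cover exactly {H, I, J, K, L} — 5 values for 5 variables — and H appears only in Ivy's list, so Ivy = H.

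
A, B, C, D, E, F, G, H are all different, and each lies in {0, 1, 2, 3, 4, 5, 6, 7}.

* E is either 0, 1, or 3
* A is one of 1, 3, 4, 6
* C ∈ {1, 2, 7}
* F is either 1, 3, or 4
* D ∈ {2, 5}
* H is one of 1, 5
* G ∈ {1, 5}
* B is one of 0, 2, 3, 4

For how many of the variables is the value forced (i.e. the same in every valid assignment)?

Among the 8 variables, 6 fits only A (and all 8 values in {0, 1, 2, 3, 4, 5, 6, 7} must be used), so A = 6.
The 7 still-open variables draw from only 7 values {0, 1, 2, 3, 4, 5, 7}, so each is used; only C can be 7, hence C = 7.
The 2 variables G and H are confined to {1, 5}, which locks those values in; drop them from D, E, F.
D must be 2 (only option left). Strike 2 from B.
Determined: A=6, C=7, D=2. The other variables each still have more than one consistent value. That makes 3.

3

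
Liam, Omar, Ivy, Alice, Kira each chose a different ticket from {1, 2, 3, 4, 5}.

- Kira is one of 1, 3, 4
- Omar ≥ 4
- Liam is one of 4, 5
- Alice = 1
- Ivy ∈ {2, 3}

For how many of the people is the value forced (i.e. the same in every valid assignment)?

3

Alice's domain is down to {1}, so Alice = 1. Eliminate 1 elsewhere: Kira.
The 4 still-open variables draw from only 4 values {2, 3, 4, 5}, so each is used; only Ivy can be 2, hence Ivy = 2.
Among the 3 still-open variables, 3 fits only Kira (and all 3 values in {3, 4, 5} must be used), so Kira = 3.
Determined: Ivy=2, Alice=1, Kira=3. The other people each still have more than one consistent value. That makes 3.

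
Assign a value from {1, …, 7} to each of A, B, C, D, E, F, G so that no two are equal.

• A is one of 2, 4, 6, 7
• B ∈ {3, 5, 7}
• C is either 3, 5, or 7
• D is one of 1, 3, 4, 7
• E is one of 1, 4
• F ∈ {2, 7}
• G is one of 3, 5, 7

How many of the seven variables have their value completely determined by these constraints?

2

The 7 variables draw from only 7 values {1, 2, 3, 4, 5, 6, 7}, so each is used; only A can be 6, hence A = 6.
The 6 still-open variables together cover exactly {1, 2, 3, 4, 5, 7} — 6 values for 6 variables — and 2 appears only in F's list, so F = 2.
B, C, G between them cover only {3, 5, 7} — a naked triple. Remove those values from D.
Determined: A=6, F=2. The other variables each still have more than one consistent value. That makes 2.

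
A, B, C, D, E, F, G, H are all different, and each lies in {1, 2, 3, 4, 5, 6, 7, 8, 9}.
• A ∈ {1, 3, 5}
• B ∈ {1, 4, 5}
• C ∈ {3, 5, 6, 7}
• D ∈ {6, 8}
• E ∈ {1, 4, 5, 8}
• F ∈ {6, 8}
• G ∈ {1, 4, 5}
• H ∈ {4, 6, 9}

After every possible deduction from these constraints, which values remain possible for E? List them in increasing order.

1, 4, 5

Among the 8 variables, 7 fits only C (and all 8 values in {1, 3, 4, 5, 6, 7, 8, 9} must be used), so C = 7.
The 7 still-open variables draw from only 7 values {1, 3, 4, 5, 6, 8, 9}, so each is used; only A can be 3, hence A = 3.
Among the 6 still-open variables, 9 fits only H (and all 6 values in {1, 4, 5, 6, 8, 9} must be used), so H = 9.
D and F share exactly the 2 values {6, 8}; by pigeonhole those values go to them, so strike 6, 8 from E.
No further eliminations apply; E can still be any of 1, 4, 5.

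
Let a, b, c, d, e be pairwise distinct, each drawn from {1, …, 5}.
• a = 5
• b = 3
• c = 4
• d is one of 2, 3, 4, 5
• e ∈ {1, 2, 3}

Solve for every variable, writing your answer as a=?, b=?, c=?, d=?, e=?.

a has just one choice, so a = 5. Strike 5 from d.
b's domain is down to {3}, so b = 3. Strike 3 from d, e.
c has just one choice, so c = 4. Eliminate 4 elsewhere: d.
d has just one choice, so d = 2. Eliminate 2 elsewhere: e.
e has just one choice, so e = 1.

a=5, b=3, c=4, d=2, e=1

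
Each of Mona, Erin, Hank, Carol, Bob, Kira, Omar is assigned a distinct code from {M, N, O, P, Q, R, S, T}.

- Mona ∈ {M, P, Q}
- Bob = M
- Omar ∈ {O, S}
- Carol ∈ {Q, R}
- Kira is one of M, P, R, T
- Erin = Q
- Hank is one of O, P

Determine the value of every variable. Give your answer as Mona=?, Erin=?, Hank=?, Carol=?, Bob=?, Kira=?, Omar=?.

Erin has just one choice, so Erin = Q. Eliminate Q elsewhere: Mona, Carol.
That leaves Carol = R. Remove R from Kira.
Bob must be M (only option left). Strike M from Mona, Kira.
Mona's domain is down to {P}, so Mona = P. Strike P from Hank, Kira.
That leaves Hank = O. Strike O from Omar.
Kira has just one choice, so Kira = T.
Omar has just one choice, so Omar = S.

Mona=P, Erin=Q, Hank=O, Carol=R, Bob=M, Kira=T, Omar=S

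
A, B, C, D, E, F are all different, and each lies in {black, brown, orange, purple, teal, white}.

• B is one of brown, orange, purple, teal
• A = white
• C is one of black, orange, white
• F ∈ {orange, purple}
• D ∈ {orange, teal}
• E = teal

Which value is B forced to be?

brown

A has just one choice, so A = white. Strike white from C.
E's domain is down to {teal}, so E = teal. Strike teal from B, D.
D's domain is down to {orange}, so D = orange. So B, C, F can't be orange.
That leaves F = purple. Eliminate purple elsewhere: B.
So B = brown.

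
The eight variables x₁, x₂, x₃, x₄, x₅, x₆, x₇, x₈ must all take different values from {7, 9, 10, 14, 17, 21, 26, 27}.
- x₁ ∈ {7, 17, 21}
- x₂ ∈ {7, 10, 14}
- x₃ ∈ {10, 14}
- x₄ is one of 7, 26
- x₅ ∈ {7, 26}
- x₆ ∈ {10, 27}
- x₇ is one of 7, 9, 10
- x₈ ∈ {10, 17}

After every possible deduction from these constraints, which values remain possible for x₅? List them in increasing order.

The 8 variables together cover exactly {7, 9, 10, 14, 17, 21, 26, 27} — 8 values for 8 variables — and 9 appears only in x₇'s list, so x₇ = 9.
The 7 still-open variables draw from only 7 values {7, 10, 14, 17, 21, 26, 27}, so each is used; only x₁ can be 21, hence x₁ = 21.
The 6 still-open variables together cover exactly {7, 10, 14, 17, 26, 27} — 6 values for 6 variables — and 17 appears only in x₈'s list, so x₈ = 17.
The 5 still-open variables together cover exactly {7, 10, 14, 26, 27} — 5 values for 5 variables — and 27 appears only in x₆'s list, so x₆ = 27.
x₄ and x₅ share exactly the 2 values {7, 26}; by pigeonhole those values go to them, so strike 7, 26 from x₂.
No further eliminations apply; x₅ can still be any of 7, 26.

7, 26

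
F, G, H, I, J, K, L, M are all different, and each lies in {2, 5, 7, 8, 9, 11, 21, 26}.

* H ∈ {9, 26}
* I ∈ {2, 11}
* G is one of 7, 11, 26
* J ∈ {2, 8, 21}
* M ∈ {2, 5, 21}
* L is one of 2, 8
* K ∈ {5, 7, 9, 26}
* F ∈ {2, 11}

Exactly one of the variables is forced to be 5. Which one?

The 2 variables F and I are confined to {2, 11}, which locks those values in; drop them from G, J, L, M.
L must be 8 (only option left). Eliminate 8 elsewhere: J.
J has just one choice, so J = 21. Remove 21 from M.
So 5 goes to M.

M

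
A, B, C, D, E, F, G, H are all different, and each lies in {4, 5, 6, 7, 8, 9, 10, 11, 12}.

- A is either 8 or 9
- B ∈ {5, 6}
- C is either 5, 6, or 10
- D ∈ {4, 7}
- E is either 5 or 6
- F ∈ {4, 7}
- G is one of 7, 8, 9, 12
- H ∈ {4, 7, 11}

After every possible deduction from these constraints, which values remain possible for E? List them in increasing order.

5, 6

B and E between them cover only {5, 6} — a naked pair. Remove those values from C.
C has just one choice, so C = 10.
The 2 variables D and F are confined to {4, 7}, which locks those values in; drop them from G, H.
H must be 11 (only option left).
No further eliminations apply; E can still be any of 5, 6.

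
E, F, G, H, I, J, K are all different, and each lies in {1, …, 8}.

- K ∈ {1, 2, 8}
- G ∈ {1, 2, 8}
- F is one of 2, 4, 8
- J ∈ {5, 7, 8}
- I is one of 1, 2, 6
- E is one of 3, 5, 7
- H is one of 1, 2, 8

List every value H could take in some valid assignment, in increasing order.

G, H, K share exactly the 3 values {1, 2, 8}; by pigeonhole those values go to them, so strike 1, 2, 8 from F, I, J.
F has just one choice, so F = 4.
I has just one choice, so I = 6.
No further eliminations apply; H can still be any of 1, 2, 8.

1, 2, 8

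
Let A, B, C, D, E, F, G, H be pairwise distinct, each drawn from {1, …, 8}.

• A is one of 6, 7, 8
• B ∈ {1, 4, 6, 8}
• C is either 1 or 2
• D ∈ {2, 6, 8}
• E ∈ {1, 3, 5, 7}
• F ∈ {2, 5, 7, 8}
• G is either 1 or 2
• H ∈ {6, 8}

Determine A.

Among the 8 variables, 3 fits only E (and all 8 values in {1, 2, 3, 4, 5, 6, 7, 8} must be used), so E = 3.
Among the 7 still-open variables, 4 fits only B (and all 7 values in {1, 2, 4, 5, 6, 7, 8} must be used), so B = 4.
The 6 still-open variables draw from only 6 values {1, 2, 5, 6, 7, 8}, so each is used; only F can be 5, hence F = 5.
The 5 still-open variables together cover exactly {1, 2, 6, 7, 8} — 5 values for 5 variables — and 7 appears only in A's list, so A = 7.

7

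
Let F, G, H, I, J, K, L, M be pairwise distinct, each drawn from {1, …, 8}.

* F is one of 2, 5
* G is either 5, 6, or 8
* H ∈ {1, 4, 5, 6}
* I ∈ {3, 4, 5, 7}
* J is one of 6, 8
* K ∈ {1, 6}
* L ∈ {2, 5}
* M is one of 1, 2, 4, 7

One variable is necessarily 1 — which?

Among the 8 variables, 3 fits only I (and all 8 values in {1, 2, 3, 4, 5, 6, 7, 8} must be used), so I = 3.
The 7 still-open variables draw from only 7 values {1, 2, 4, 5, 6, 7, 8}, so each is used; only M can be 7, hence M = 7.
Among the 6 still-open variables, 4 fits only H (and all 6 values in {1, 2, 4, 5, 6, 8} must be used), so H = 4.
The 5 still-open variables draw from only 5 values {1, 2, 5, 6, 8}, so each is used; only K can be 1, hence K = 1.

K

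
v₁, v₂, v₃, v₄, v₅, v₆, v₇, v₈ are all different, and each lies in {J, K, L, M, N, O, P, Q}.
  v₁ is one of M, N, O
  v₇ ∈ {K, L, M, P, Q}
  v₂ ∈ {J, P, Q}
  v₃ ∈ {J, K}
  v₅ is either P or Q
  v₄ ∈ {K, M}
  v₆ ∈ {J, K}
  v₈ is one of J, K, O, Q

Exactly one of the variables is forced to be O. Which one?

The 8 variables together cover exactly {J, K, L, M, N, O, P, Q} — 8 values for 8 variables — and L appears only in v₇'s list, so v₇ = L.
Among the 7 still-open variables, N fits only v₁ (and all 7 values in {J, K, M, N, O, P, Q} must be used), so v₁ = N.
The 6 still-open variables together cover exactly {J, K, M, O, P, Q} — 6 values for 6 variables — and M appears only in v₄'s list, so v₄ = M.
The 5 still-open variables together cover exactly {J, K, O, P, Q} — 5 values for 5 variables — and O appears only in v₈'s list, so v₈ = O.

v₈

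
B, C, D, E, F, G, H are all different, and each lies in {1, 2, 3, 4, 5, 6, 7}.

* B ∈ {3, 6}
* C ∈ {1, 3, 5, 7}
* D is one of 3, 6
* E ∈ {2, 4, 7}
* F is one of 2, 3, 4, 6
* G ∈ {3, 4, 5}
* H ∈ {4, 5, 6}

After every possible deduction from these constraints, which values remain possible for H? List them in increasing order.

Among the 7 variables, 1 fits only C (and all 7 values in {1, 2, 3, 4, 5, 6, 7} must be used), so C = 1.
The 6 still-open variables together cover exactly {2, 3, 4, 5, 6, 7} — 6 values for 6 variables — and 7 appears only in E's list, so E = 7.
Among the 5 still-open variables, 2 fits only F (and all 5 values in {2, 3, 4, 5, 6} must be used), so F = 2.
B and D between them cover only {3, 6} — a naked pair. Remove those values from G, H.
No further eliminations apply; H can still be any of 4, 5.

4, 5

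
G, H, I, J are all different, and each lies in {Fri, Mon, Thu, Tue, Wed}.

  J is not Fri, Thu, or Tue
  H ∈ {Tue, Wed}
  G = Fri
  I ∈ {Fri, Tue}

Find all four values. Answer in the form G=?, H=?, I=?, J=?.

G=Fri, H=Wed, I=Tue, J=Mon

G's domain is down to {Fri}, so G = Fri. Eliminate Fri elsewhere: I.
That leaves I = Tue. Eliminate Tue elsewhere: H.
That leaves H = Wed. Remove Wed from J.
That leaves J = Mon.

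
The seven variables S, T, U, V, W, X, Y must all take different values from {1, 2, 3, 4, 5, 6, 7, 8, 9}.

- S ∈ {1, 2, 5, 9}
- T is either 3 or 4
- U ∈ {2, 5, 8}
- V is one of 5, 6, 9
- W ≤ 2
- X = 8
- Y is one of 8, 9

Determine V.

X must be 8 (only option left). So U, Y can't be 8.
That leaves Y = 9. Eliminate 9 elsewhere: S, V.
S, U, W between them cover only {1, 2, 5} — a naked triple. Remove those values from V.
So V = 6.

6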